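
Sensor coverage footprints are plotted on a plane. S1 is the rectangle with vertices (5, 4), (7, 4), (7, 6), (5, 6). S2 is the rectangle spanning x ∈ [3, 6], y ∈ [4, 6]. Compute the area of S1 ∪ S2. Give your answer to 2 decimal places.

By inclusion–exclusion:
Individual areas: |S1| = 4, |S2| = 6.
|S1∩S2|: x∈[5,6], y∈[4,6] → 1·2 = 2.
|S1 ∪ S2| = 10 − 2 = 8.00.

8.00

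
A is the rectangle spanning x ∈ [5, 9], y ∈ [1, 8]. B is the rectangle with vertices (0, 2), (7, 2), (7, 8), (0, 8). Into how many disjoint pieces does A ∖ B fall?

1

A ∖ B is a single connected region.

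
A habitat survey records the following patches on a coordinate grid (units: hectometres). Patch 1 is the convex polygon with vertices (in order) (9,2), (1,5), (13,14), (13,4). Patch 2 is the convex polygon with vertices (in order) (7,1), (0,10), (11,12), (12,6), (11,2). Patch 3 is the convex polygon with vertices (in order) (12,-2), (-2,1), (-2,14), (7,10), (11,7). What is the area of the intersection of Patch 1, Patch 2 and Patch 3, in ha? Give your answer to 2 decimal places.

The intersection is the polygon with vertices (2.825,6.368), (7.333,9.75), (11,7), (11.385,3.538), (11.286,3.143), (9,2), (5.078,3.471).
By the shoelace formula its area is 41.05.

41.05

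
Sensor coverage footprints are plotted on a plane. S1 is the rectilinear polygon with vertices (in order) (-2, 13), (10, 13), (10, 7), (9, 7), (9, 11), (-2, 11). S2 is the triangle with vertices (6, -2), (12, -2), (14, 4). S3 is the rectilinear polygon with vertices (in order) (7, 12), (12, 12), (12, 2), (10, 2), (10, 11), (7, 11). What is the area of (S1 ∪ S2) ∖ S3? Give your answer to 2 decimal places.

42.83

|S1 ∪ S2| = 46.
|(S1 ∪ S2) ∩ S3| = 3.1667.
|(S1 ∪ S2) ∖ S3| = 46 − 3.1667 = 42.83.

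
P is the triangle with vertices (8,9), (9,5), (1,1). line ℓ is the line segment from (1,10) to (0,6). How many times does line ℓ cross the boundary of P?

The segment lies entirely outside P and never meets its boundary.

0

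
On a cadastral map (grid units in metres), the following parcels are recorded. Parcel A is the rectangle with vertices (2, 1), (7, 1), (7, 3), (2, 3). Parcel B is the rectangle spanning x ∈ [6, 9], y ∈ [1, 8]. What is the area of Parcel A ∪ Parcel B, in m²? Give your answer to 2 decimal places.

By inclusion–exclusion:
Individual areas: |Parcel A| = 10, |Parcel B| = 21.
|Parcel A∩Parcel B|: x∈[6,7], y∈[1,3] → 1·2 = 2.
|Parcel A ∪ Parcel B| = 31 − 2 = 29.00.

29.00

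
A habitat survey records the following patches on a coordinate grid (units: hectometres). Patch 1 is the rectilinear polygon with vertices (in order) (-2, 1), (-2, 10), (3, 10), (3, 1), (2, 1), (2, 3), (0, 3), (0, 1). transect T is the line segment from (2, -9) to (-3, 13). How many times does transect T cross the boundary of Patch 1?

2

The segment meets the boundary at (-2,8.6), (-0.273,1).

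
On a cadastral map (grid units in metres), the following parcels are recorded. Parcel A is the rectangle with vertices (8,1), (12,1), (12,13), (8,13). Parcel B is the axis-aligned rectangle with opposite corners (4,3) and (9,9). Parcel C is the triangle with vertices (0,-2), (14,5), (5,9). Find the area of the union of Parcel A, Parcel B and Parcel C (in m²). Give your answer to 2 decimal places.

By inclusion–exclusion:
Individual areas: |Parcel A| = 48, |Parcel B| = 30, |Parcel C| = 59.5.
|Parcel A∩Parcel B|: x∈[8,9], y∈[3,9] → 1·6 = 6.
|Parcel A∩Parcel C| = 15.1111.
|Parcel B∩Parcel C| = 25.3444.
|Parcel A∩Parcel B∩Parcel C| = 4.4444.
|Parcel A ∪ Parcel B ∪ Parcel C| = 137.5 − 46.4556 + 4.4444 = 95.49.

95.49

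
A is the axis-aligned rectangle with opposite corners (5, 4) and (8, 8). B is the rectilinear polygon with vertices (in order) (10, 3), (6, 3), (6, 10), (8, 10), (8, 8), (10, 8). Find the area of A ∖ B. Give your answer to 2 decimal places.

|A| = 12, |A∩B| = 8.
|A ∖ B| = |A| − |A∩B| = 12 − 8 = 4.00.

4.00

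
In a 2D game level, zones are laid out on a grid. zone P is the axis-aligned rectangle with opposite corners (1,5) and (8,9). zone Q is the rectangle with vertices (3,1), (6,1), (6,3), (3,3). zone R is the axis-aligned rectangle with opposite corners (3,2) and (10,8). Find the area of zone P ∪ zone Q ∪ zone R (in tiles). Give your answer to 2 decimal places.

58.00

By inclusion–exclusion:
Individual areas: |zone P| = 28, |zone Q| = 6, |zone R| = 42.
|zone P∩zone Q| = 0 (no overlap).
|zone P∩zone R|: x∈[3,8], y∈[5,8] → 5·3 = 15.
|zone Q∩zone R|: x∈[3,6], y∈[2,3] → 3·1 = 3.
|zone P∩zone Q∩zone R| = 0.
|zone P ∪ zone Q ∪ zone R| = 76 − 18 + 0 = 58.00.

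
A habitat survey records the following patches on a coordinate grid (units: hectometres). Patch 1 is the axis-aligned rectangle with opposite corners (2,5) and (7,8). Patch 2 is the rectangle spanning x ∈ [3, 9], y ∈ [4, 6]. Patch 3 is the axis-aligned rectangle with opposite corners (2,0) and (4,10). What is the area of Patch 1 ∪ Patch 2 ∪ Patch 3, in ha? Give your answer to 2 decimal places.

36.00

By inclusion–exclusion:
Individual areas: |Patch 1| = 15, |Patch 2| = 12, |Patch 3| = 20.
|Patch 1∩Patch 2|: x∈[3,7], y∈[5,6] → 4·1 = 4.
|Patch 1∩Patch 3|: x∈[2,4], y∈[5,8] → 2·3 = 6.
|Patch 2∩Patch 3|: x∈[3,4], y∈[4,6] → 1·2 = 2.
|Patch 1∩Patch 2∩Patch 3| = 1.
|Patch 1 ∪ Patch 2 ∪ Patch 3| = 47 − 12 + 1 = 36.00.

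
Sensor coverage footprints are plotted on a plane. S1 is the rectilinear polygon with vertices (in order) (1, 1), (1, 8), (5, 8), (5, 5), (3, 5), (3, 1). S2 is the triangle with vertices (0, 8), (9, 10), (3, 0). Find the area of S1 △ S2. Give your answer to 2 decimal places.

|S1| = 20, |S2| = 39, |S1∩S2| = 16.4792.
|S1 △ S2| = |S1| + |S2| − 2·|S1∩S2| = 20 + 39 − 32.9583 = 26.04.

26.04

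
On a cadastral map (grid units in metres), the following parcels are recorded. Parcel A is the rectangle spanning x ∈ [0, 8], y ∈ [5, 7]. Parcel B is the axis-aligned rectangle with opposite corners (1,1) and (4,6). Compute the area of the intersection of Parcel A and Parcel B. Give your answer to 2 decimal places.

3.00

|Parcel A∩Parcel B|: x∈[1,4], y∈[5,6] → 3·1 = 3.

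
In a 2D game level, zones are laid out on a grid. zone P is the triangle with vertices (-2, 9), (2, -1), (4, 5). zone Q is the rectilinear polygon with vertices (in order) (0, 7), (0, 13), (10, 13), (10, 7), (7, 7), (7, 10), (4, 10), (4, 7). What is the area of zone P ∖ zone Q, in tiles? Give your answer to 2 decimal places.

|zone P| = 22, |zone P∩zone Q| = 0.3333.
|zone P ∖ zone Q| = |zone P| − |zone P∩zone Q| = 22 − 0.3333 = 21.67.

21.67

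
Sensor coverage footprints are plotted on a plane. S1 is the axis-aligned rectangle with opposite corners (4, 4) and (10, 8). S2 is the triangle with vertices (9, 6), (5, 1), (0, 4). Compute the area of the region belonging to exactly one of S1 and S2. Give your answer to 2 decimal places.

31.26

|S1| = 24, |S2| = 18.5, |S1∩S2| = 5.6222.
|S1 △ S2| = |S1| + |S2| − 2·|S1∩S2| = 24 + 18.5 − 11.2444 = 31.26.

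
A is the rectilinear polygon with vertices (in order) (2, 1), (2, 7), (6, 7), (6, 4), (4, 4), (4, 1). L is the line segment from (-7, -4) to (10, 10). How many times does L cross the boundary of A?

2

The segment meets the boundary at (6,6.706), (2,3.412).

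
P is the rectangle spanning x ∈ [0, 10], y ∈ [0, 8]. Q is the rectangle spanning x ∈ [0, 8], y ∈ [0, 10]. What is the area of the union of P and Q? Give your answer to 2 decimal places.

By inclusion–exclusion:
Individual areas: |P| = 80, |Q| = 80.
|P∩Q|: x∈[0,8], y∈[0,8] → 8·8 = 64.
|P ∪ Q| = 160 − 64 = 96.00.

96.00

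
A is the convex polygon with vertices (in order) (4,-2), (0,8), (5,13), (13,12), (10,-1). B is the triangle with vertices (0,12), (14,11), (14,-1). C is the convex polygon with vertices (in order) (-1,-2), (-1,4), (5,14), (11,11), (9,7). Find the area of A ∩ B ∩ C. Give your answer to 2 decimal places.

The intersection is the polygon with vertices (10.5,11.25), (11,11), (9,7), (7.164,5.348), (2.44,9.734), (3.5,11.5), (3.733,11.733).
By the shoelace formula its area is 32.33.

32.33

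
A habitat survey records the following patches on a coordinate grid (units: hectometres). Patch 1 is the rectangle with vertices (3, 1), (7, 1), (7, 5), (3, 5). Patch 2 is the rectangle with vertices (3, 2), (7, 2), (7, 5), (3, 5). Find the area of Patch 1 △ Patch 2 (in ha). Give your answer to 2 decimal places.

|Patch 1∩Patch 2|: x∈[3,7], y∈[2,5] → 4·3 = 12.
|Patch 1 △ Patch 2| = |Patch 1| + |Patch 2| − 2·|Patch 1∩Patch 2| = 16 + 12 − 24 = 4.00.

4.00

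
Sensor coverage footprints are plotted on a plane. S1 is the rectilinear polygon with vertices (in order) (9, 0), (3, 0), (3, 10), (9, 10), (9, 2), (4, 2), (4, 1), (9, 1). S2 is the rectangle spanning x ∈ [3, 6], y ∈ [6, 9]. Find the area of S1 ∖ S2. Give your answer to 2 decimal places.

46.00

|S1| = 55, |S1∩S2| = 9.
|S1 ∖ S2| = |S1| − |S1∩S2| = 55 − 9 = 46.00.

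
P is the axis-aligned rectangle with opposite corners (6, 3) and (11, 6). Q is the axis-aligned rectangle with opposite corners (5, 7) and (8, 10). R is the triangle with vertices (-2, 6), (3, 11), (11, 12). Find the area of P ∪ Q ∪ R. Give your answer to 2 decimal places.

40.86

By inclusion–exclusion:
Individual areas: |P| = 15, |Q| = 9, |R| = 17.5.
|P∩Q| = 0 (no overlap).
|P∩R| = 0.
|Q∩R| = 0.641.
|P∩Q∩R| = 0.
|P ∪ Q ∪ R| = 41.5 − 0.641 + 0 = 40.86.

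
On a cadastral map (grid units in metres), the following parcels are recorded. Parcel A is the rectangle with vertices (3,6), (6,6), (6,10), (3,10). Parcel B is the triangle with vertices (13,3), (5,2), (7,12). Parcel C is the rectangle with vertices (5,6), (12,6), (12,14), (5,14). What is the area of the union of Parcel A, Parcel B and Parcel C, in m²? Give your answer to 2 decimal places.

By inclusion–exclusion:
Individual areas: |Parcel A| = 12, |Parcel B| = 39, |Parcel C| = 56.
|Parcel A∩Parcel B| = 0.1.
|Parcel A∩Parcel C|: x∈[5,6], y∈[6,10] → 1·4 = 4.
|Parcel B∩Parcel C| = 15.6.
|Parcel A∩Parcel B∩Parcel C| = 0.1.
|Parcel A ∪ Parcel B ∪ Parcel C| = 107 − 19.7 + 0.1 = 87.40.

87.40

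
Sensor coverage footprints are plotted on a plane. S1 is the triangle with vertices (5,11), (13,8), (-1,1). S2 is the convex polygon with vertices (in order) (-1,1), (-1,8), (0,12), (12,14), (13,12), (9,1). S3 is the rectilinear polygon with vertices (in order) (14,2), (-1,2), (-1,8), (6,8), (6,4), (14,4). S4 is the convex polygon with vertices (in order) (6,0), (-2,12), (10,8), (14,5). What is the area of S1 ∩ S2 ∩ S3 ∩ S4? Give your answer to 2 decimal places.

The intersection is the polygon with vertices (3.2,8), (6,8), (6,4.5), (3.75,3.375), (2,6).
By the shoelace formula its area is 13.74.

13.74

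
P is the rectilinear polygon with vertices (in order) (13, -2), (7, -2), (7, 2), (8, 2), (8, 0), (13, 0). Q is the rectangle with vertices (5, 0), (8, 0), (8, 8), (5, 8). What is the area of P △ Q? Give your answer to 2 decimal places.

34.00

|P| = 14, |Q| = 24, |P∩Q| = 2.
|P △ Q| = |P| + |Q| − 2·|P∩Q| = 14 + 24 − 4 = 34.00.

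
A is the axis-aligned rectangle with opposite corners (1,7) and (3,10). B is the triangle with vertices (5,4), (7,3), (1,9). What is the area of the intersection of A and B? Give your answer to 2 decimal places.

The intersection is the polygon with vertices (2.6,7), (1,9), (3,7).
By the shoelace formula its area is 0.40.

0.40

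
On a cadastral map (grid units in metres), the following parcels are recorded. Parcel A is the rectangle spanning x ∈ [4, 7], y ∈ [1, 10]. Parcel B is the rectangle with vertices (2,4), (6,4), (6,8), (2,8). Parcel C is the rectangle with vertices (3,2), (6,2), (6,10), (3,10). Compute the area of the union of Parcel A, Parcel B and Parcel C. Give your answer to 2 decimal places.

39.00

By inclusion–exclusion:
Individual areas: |Parcel A| = 27, |Parcel B| = 16, |Parcel C| = 24.
|Parcel A∩Parcel B|: x∈[4,6], y∈[4,8] → 2·4 = 8.
|Parcel A∩Parcel C|: x∈[4,6], y∈[2,10] → 2·8 = 16.
|Parcel B∩Parcel C|: x∈[3,6], y∈[4,8] → 3·4 = 12.
|Parcel A∩Parcel B∩Parcel C| = 8.
|Parcel A ∪ Parcel B ∪ Parcel C| = 67 − 36 + 8 = 39.00.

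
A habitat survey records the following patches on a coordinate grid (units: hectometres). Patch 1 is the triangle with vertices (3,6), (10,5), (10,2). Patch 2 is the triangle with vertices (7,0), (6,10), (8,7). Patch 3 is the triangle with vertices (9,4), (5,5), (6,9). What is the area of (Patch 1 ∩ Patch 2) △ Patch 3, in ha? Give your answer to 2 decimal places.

8.17

|Patch 1 ∩ Patch 2| = 1.915.
|(Patch 1 ∩ Patch 2) ∩ Patch 3| = 1.1227.
|(Patch 1 ∩ Patch 2) △ Patch 3| = 1.915 + 8.5 − 2.2453 = 8.17.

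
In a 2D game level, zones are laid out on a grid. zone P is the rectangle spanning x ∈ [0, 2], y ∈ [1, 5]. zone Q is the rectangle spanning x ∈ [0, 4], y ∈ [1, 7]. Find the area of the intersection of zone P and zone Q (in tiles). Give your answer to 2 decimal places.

|zone P∩zone Q|: x∈[0,2], y∈[1,5] → 2·4 = 8.

8.00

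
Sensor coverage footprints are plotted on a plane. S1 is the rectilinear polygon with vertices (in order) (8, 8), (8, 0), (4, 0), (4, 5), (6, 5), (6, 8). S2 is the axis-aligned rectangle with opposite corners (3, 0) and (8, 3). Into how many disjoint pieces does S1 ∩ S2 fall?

1

S1 ∩ S2 is a single connected region.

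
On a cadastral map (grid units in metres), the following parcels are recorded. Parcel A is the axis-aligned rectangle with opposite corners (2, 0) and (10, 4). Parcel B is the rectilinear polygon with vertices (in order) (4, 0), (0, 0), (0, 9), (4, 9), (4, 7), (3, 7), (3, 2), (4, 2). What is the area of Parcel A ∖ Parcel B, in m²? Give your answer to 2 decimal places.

26.00

|Parcel A| = 32, |Parcel A∩Parcel B| = 6.
|Parcel A ∖ Parcel B| = |Parcel A| − |Parcel A∩Parcel B| = 32 − 6 = 26.00.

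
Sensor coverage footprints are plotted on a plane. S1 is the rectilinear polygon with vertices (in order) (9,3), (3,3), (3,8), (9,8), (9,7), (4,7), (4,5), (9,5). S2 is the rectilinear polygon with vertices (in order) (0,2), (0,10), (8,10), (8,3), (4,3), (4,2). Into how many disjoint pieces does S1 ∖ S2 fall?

2

S1 ∖ S2 splits into 2 disjoint pieces (area 2, area 1).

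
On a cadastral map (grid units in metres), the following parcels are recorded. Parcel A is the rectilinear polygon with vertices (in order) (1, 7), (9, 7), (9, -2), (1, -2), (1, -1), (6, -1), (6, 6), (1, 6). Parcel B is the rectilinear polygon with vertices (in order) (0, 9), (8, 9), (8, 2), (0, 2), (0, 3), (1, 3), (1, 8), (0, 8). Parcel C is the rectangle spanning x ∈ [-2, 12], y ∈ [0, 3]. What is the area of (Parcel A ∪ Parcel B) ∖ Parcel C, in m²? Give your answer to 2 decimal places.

58.00

|Parcel A ∪ Parcel B| = 73.
|(Parcel A ∪ Parcel B) ∩ Parcel C| = 15.
|(Parcel A ∪ Parcel B) ∖ Parcel C| = 73 − 15 = 58.00.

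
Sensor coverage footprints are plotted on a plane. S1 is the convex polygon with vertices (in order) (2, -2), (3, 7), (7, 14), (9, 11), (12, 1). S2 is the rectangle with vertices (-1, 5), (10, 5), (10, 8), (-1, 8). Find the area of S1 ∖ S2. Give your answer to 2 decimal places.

71.58

|S1| = 92.5, |S1∩S2| = 20.9198.
|S1 ∖ S2| = |S1| − |S1∩S2| = 92.5 − 20.9198 = 71.58.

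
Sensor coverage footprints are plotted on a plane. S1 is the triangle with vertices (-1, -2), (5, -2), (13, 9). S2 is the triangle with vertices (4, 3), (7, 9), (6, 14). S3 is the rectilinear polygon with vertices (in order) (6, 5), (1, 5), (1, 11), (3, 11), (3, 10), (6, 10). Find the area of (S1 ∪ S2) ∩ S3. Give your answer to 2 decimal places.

4.91

The region (S1 ∪ S2) ∩ S3 is the polygon with vertices (5,5), (4.364,5), (5.273,10), (6,10), (6,7).
By the shoelace formula its area is 4.91.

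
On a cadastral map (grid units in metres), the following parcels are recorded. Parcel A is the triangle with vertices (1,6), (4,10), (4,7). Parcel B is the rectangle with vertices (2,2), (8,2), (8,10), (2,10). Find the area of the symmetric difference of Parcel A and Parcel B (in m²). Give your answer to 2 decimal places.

|Parcel A| = 4.5, |Parcel B| = 48, |Parcel A∩Parcel B| = 4.
|Parcel A △ Parcel B| = |Parcel A| + |Parcel B| − 2·|Parcel A∩Parcel B| = 4.5 + 48 − 8 = 44.50.

44.50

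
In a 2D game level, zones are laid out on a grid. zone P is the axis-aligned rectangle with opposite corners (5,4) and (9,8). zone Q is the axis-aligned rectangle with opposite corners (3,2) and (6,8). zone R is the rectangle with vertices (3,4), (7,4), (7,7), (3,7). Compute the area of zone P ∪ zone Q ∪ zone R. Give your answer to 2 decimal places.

30.00

By inclusion–exclusion:
Individual areas: |zone P| = 16, |zone Q| = 18, |zone R| = 12.
|zone P∩zone Q|: x∈[5,6], y∈[4,8] → 1·4 = 4.
|zone P∩zone R|: x∈[5,7], y∈[4,7] → 2·3 = 6.
|zone Q∩zone R|: x∈[3,6], y∈[4,7] → 3·3 = 9.
|zone P∩zone Q∩zone R| = 3.
|zone P ∪ zone Q ∪ zone R| = 46 − 19 + 3 = 30.00.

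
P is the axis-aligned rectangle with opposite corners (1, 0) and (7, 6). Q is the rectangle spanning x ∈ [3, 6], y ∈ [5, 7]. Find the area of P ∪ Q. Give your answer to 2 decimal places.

39.00

By inclusion–exclusion:
Individual areas: |P| = 36, |Q| = 6.
|P∩Q|: x∈[3,6], y∈[5,6] → 3·1 = 3.
|P ∪ Q| = 42 − 3 = 39.00.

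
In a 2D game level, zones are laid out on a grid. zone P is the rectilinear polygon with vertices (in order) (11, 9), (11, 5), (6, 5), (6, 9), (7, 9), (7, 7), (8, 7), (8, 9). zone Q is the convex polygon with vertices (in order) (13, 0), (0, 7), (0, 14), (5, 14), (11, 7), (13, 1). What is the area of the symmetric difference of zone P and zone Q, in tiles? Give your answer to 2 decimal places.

|zone P| = 18, |zone Q| = 95.5, |zone P∩zone Q| = 16.2857.
|zone P △ zone Q| = |zone P| + |zone Q| − 2·|zone P∩zone Q| = 18 + 95.5 − 32.5714 = 80.93.

80.93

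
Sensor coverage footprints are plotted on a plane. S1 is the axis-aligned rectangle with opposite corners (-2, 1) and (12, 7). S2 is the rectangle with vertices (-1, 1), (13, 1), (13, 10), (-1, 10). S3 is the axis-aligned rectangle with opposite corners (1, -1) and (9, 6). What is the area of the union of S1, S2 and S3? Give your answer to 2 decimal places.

148.00

By inclusion–exclusion:
Individual areas: |S1| = 84, |S2| = 126, |S3| = 56.
|S1∩S2|: x∈[-1,12], y∈[1,7] → 13·6 = 78.
|S1∩S3|: x∈[1,9], y∈[1,6] → 8·5 = 40.
|S2∩S3|: x∈[1,9], y∈[1,6] → 8·5 = 40.
|S1∩S2∩S3| = 40.
|S1 ∪ S2 ∪ S3| = 266 − 158 + 40 = 148.00.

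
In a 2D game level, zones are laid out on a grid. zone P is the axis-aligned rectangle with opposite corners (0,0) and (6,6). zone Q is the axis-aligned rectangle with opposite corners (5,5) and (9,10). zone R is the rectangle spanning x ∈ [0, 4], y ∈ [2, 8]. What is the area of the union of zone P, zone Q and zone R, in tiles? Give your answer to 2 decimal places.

By inclusion–exclusion:
Individual areas: |zone P| = 36, |zone Q| = 20, |zone R| = 24.
|zone P∩zone Q|: x∈[5,6], y∈[5,6] → 1·1 = 1.
|zone P∩zone R|: x∈[0,4], y∈[2,6] → 4·4 = 16.
|zone Q∩zone R| = 0 (no overlap).
|zone P∩zone Q∩zone R| = 0.
|zone P ∪ zone Q ∪ zone R| = 80 − 17 + 0 = 63.00.

63.00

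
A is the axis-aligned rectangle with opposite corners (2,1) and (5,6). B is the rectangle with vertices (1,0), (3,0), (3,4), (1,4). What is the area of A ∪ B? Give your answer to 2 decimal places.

By inclusion–exclusion:
Individual areas: |A| = 15, |B| = 8.
|A∩B|: x∈[2,3], y∈[1,4] → 1·3 = 3.
|A ∪ B| = 23 − 3 = 20.00.

20.00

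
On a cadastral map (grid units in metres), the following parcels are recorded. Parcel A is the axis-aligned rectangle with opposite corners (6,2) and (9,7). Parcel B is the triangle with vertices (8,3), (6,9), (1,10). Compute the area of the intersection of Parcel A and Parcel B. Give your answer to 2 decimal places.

3.33

The intersection is the polygon with vertices (6,7), (6.667,7), (8,3), (6,5).
By the shoelace formula its area is 3.33.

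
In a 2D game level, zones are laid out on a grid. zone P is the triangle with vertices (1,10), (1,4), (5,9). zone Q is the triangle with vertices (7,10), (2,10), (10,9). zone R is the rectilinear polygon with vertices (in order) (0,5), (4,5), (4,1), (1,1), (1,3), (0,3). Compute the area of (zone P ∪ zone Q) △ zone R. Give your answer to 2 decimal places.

27.70

|zone P ∪ zone Q| = 14.5.
|(zone P ∪ zone Q) ∩ zone R| = 0.4.
|(zone P ∪ zone Q) △ zone R| = 14.5 + 14 − 0.8 = 27.70.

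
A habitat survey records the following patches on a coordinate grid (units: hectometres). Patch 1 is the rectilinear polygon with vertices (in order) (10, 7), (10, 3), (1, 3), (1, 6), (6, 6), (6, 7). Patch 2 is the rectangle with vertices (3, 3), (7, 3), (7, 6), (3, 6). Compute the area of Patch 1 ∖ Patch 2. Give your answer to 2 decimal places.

|Patch 1| = 31, |Patch 1∩Patch 2| = 12.
|Patch 1 ∖ Patch 2| = |Patch 1| − |Patch 1∩Patch 2| = 31 − 12 = 19.00.

19.00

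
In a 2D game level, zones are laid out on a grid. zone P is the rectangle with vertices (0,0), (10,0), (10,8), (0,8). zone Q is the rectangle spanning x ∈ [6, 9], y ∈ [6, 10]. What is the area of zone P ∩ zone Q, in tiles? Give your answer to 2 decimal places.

|zone P∩zone Q|: x∈[6,9], y∈[6,8] → 3·2 = 6.

6.00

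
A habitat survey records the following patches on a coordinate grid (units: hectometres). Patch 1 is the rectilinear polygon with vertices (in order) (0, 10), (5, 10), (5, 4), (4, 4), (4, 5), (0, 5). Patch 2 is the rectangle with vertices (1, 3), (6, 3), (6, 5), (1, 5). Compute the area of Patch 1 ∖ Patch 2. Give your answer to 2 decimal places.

|Patch 1| = 26, |Patch 1∩Patch 2| = 1.
|Patch 1 ∖ Patch 2| = |Patch 1| − |Patch 1∩Patch 2| = 26 − 1 = 25.00.

25.00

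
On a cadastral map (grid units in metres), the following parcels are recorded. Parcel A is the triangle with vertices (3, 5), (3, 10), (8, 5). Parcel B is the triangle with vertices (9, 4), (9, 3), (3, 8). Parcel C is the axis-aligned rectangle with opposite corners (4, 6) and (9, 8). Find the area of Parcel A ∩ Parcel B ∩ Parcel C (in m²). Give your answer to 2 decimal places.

The intersection is the polygon with vertices (4,7.167), (4,7.333), (6,6), (5.4,6).
By the shoelace formula its area is 0.52.

0.52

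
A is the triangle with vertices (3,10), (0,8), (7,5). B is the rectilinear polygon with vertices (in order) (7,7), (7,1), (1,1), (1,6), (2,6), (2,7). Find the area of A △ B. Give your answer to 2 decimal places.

|A| = 11.5, |B| = 35, |A∩B| = 3.0667.
|A △ B| = |A| + |B| − 2·|A∩B| = 11.5 + 35 − 6.1333 = 40.37.

40.37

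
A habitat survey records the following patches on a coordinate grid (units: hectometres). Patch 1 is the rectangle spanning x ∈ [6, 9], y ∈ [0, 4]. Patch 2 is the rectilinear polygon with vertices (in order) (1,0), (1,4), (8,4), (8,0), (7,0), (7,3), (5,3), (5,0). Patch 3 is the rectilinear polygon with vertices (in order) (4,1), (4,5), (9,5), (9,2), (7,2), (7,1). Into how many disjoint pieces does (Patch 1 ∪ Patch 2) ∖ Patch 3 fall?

2

(Patch 1 ∪ Patch 2) ∖ Patch 3 splits into 2 disjoint pieces (area 5, area 13).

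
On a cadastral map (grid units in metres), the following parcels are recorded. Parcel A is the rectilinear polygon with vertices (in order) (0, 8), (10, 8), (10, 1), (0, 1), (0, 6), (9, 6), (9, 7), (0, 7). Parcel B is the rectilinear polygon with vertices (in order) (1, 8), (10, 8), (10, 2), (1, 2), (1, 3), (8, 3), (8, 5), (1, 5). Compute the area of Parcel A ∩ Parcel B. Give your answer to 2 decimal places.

32.00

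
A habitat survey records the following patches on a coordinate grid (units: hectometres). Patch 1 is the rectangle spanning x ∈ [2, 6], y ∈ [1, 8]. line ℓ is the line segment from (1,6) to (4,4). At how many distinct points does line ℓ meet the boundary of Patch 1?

The segment meets the boundary at (2,5.333).

1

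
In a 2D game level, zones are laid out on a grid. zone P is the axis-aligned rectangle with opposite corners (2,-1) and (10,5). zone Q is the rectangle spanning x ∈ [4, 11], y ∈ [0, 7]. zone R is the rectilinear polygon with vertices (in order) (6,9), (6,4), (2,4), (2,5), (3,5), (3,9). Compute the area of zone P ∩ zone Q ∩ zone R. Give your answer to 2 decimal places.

2.00

The intersection is the polygon with vertices (4,5), (6,5), (6,4), (4,4).
By the shoelace formula its area is 2.00.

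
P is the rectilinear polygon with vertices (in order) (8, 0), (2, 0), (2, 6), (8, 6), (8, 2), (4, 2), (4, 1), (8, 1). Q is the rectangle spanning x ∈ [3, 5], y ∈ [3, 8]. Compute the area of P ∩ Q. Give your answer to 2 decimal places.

The intersection is the polygon with vertices (5,6), (5,3), (3,3), (3,6).
By the shoelace formula its area is 6.00.

6.00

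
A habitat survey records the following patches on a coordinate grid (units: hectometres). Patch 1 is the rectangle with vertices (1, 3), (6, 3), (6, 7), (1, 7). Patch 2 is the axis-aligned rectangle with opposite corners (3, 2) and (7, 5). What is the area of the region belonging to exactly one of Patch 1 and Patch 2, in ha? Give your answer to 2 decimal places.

20.00

|Patch 1∩Patch 2|: x∈[3,6], y∈[3,5] → 3·2 = 6.
|Patch 1 △ Patch 2| = |Patch 1| + |Patch 2| − 2·|Patch 1∩Patch 2| = 20 + 12 − 12 = 20.00.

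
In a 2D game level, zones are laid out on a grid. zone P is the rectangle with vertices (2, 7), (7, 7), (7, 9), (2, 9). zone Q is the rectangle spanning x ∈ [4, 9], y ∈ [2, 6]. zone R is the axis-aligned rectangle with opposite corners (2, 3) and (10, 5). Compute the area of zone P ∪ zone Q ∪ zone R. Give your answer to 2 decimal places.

36.00

By inclusion–exclusion:
Individual areas: |zone P| = 10, |zone Q| = 20, |zone R| = 16.
|zone P∩zone Q| = 0 (no overlap).
|zone P∩zone R| = 0 (no overlap).
|zone Q∩zone R|: x∈[4,9], y∈[3,5] → 5·2 = 10.
|zone P∩zone Q∩zone R| = 0.
|zone P ∪ zone Q ∪ zone R| = 46 − 10 + 0 = 36.00.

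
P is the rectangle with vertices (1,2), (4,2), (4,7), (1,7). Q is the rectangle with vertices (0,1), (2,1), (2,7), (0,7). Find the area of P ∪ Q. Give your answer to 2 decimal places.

By inclusion–exclusion:
Individual areas: |P| = 15, |Q| = 12.
|P∩Q|: x∈[1,2], y∈[2,7] → 1·5 = 5.
|P ∪ Q| = 27 − 5 = 22.00.

22.00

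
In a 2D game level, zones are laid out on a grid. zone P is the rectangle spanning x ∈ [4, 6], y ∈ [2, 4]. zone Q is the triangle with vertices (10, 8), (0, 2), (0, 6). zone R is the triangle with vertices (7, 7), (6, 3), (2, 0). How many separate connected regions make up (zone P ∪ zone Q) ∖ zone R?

3

(zone P ∪ zone Q) ∖ zone R splits into 3 disjoint pieces (area 0.5143, area 0.6667, area 19.6941).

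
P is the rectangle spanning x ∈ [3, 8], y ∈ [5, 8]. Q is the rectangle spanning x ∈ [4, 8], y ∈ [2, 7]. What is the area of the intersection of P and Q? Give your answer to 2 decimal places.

|P∩Q|: x∈[4,8], y∈[5,7] → 4·2 = 8.

8.00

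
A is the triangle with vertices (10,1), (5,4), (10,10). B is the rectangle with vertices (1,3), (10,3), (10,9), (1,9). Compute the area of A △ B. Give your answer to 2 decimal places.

39.00

|A| = 22.5, |B| = 54, |A∩B| = 18.75.
|A △ B| = |A| + |B| − 2·|A∩B| = 22.5 + 54 − 37.5 = 39.00.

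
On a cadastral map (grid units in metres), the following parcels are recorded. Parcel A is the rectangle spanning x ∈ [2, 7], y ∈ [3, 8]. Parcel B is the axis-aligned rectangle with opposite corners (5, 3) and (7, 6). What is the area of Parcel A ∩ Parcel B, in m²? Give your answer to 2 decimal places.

|Parcel A∩Parcel B|: x∈[5,7], y∈[3,6] → 2·3 = 6.

6.00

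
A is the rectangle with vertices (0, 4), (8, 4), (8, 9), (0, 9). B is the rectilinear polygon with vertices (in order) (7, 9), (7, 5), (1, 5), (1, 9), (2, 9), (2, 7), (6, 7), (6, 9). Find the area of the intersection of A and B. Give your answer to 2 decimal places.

The intersection is the polygon with vertices (7,9), (7,5), (1,5), (1,9), (2,9), (2,7), (6,7), (6,9).
By the shoelace formula its area is 16.00.

16.00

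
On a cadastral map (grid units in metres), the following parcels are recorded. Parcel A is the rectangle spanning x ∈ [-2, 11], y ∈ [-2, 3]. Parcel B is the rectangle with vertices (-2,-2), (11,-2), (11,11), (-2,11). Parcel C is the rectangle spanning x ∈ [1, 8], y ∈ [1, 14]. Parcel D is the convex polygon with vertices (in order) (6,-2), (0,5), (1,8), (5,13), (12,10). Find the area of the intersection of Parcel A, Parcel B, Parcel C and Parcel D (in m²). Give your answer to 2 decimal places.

The intersection is the polygon with vertices (8,2), (7.5,1), (3.429,1), (1.714,3), (8,3).
By the shoelace formula its area is 10.61.

10.61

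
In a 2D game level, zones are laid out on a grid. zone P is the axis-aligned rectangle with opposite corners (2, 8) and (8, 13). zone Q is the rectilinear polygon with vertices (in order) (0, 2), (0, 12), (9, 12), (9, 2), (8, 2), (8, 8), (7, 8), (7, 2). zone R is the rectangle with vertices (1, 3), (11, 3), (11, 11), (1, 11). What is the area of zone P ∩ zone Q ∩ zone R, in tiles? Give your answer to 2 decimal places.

The intersection is the polygon with vertices (7,8), (2,8), (2,11), (8,11), (8,8).
By the shoelace formula its area is 18.00.

18.00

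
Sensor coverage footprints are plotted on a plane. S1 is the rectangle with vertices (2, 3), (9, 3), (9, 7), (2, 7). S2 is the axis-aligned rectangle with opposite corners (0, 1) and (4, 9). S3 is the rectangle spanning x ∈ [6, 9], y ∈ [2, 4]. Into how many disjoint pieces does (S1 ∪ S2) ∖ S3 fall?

1

(S1 ∪ S2) ∖ S3 is a single connected region.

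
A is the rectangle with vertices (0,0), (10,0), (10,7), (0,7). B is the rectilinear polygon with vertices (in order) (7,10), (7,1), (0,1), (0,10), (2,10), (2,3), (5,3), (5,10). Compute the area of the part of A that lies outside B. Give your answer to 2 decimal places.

40.00

|A| = 70, |A∩B| = 30.
|A ∖ B| = |A| − |A∩B| = 70 − 30 = 40.00.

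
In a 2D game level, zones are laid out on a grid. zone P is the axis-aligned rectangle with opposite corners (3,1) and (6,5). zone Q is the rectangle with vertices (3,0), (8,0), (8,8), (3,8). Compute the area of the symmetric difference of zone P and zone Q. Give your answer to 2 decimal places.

|zone P∩zone Q|: x∈[3,6], y∈[1,5] → 3·4 = 12.
|zone P △ zone Q| = |zone P| + |zone Q| − 2·|zone P∩zone Q| = 12 + 40 − 24 = 28.00.

28.00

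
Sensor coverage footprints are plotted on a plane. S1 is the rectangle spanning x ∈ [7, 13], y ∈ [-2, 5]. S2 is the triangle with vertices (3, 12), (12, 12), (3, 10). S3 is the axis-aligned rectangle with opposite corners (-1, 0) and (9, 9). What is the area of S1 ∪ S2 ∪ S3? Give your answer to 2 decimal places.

131.00

By inclusion–exclusion:
Individual areas: |S1| = 42, |S2| = 9, |S3| = 90.
|S1∩S2| = 0.
|S1∩S3|: x∈[7,9], y∈[0,5] → 2·5 = 10.
|S2∩S3| = 0.
|S1∩S2∩S3| = 0.
|S1 ∪ S2 ∪ S3| = 141 − 10 + 0 = 131.00.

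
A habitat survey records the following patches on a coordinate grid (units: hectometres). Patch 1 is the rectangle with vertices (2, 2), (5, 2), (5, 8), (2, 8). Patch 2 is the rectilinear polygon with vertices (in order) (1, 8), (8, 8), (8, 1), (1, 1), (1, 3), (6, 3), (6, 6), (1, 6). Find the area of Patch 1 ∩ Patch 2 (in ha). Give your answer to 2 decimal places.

9.00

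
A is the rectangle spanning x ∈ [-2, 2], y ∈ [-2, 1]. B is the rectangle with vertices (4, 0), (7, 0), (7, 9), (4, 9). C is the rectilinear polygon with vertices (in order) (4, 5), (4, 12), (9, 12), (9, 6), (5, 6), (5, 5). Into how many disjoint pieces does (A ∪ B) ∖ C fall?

(A ∪ B) ∖ C splits into 2 disjoint pieces (area 12, area 17).

2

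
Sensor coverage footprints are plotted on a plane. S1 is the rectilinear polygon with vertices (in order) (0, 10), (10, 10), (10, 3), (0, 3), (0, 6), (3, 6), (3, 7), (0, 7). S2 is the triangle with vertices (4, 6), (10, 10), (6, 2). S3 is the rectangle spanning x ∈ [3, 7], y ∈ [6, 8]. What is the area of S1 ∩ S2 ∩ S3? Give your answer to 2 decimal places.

3.00

The intersection is the polygon with vertices (7,8), (7,6), (4,6).
By the shoelace formula its area is 3.00.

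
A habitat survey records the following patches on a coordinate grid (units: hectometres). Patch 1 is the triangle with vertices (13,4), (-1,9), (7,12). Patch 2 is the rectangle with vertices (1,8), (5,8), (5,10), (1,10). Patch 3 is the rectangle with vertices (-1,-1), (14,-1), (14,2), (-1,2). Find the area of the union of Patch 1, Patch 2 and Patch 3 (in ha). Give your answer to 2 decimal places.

86.20

By inclusion–exclusion:
Individual areas: |Patch 1| = 41, |Patch 2| = 8, |Patch 3| = 45.
|Patch 1∩Patch 2| = 7.8024.
|Patch 1∩Patch 3| = 0.
|Patch 2∩Patch 3| = 0 (no overlap).
|Patch 1∩Patch 2∩Patch 3| = 0.
|Patch 1 ∪ Patch 2 ∪ Patch 3| = 94 − 7.8024 + 0 = 86.20.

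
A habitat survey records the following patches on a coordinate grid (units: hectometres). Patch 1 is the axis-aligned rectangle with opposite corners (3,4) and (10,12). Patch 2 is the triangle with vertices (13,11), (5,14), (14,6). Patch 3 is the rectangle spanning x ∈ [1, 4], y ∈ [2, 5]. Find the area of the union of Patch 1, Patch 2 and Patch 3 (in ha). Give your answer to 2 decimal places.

By inclusion–exclusion:
Individual areas: |Patch 1| = 56, |Patch 2| = 18.5, |Patch 3| = 9.
|Patch 1∩Patch 2| = 3.3611.
|Patch 1∩Patch 3|: x∈[3,4], y∈[4,5] → 1·1 = 1.
|Patch 2∩Patch 3| = 0.
|Patch 1∩Patch 2∩Patch 3| = 0.
|Patch 1 ∪ Patch 2 ∪ Patch 3| = 83.5 − 4.3611 + 0 = 79.14.

79.14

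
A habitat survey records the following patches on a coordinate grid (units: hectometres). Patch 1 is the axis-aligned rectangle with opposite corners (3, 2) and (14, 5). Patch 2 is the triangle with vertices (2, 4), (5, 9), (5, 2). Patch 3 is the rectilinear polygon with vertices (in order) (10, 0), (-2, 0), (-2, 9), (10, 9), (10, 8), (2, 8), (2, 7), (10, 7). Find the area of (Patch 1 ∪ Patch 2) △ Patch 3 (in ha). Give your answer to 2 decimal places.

86.97

|Patch 1 ∪ Patch 2| = 38.8333.
|(Patch 1 ∪ Patch 2) ∩ Patch 3| = 25.9333.
|(Patch 1 ∪ Patch 2) △ Patch 3| = 38.8333 + 100 − 51.8667 = 86.97.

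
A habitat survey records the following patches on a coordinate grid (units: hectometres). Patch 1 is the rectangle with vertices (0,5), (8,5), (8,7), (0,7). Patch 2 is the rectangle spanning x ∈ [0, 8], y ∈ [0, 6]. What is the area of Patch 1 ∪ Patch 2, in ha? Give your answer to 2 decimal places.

By inclusion–exclusion:
Individual areas: |Patch 1| = 16, |Patch 2| = 48.
|Patch 1∩Patch 2|: x∈[0,8], y∈[5,6] → 8·1 = 8.
|Patch 1 ∪ Patch 2| = 64 − 8 = 56.00.

56.00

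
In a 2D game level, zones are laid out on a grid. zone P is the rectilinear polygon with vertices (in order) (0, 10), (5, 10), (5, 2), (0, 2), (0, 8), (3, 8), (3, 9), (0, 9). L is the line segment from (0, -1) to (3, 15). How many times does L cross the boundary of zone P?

4

The segment meets the boundary at (1.875,9), (2.062,10), (1.688,8), (0.562,2).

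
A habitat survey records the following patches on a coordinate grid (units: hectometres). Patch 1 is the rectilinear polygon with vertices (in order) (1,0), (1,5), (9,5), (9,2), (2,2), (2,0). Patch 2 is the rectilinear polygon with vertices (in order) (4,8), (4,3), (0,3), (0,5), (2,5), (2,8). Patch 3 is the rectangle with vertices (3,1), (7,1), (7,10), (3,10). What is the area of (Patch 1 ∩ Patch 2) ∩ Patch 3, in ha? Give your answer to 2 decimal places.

The region (Patch 1 ∩ Patch 2) ∩ Patch 3 is the polygon with vertices (4,5), (4,3), (3,3), (3,5).
By the shoelace formula its area is 2.00.

2.00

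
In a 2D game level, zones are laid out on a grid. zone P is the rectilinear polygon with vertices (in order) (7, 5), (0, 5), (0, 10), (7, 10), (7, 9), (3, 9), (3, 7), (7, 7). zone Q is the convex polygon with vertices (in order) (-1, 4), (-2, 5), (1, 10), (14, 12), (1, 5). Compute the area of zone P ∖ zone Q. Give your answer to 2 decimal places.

|zone P| = 27, |zone P∩zone Q| = 17.881.
|zone P ∖ zone Q| = |zone P| − |zone P∩zone Q| = 27 − 17.881 = 9.12.

9.12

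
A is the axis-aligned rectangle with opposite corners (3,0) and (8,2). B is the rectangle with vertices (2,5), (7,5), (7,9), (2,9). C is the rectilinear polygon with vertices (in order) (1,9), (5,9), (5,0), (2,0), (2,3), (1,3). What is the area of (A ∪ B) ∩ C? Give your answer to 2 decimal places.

16.00

|A ∪ B| = 30.
|(A ∪ B) ∩ C| = 16.00.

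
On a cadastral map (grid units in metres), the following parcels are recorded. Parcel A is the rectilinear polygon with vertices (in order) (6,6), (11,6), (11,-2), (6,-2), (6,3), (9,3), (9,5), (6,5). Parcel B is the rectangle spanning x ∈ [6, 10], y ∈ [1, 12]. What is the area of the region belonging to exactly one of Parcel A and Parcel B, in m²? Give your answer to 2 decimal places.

|Parcel A| = 34, |Parcel B| = 44, |Parcel A∩Parcel B| = 14.
|Parcel A △ Parcel B| = |Parcel A| + |Parcel B| − 2·|Parcel A∩Parcel B| = 34 + 44 − 28 = 50.00.

50.00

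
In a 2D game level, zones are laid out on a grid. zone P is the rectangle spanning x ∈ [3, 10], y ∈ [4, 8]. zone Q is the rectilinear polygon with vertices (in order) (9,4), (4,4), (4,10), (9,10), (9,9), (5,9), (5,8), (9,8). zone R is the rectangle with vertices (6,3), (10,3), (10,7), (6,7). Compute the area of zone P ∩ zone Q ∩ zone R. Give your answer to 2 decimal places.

9.00

The intersection is the polygon with vertices (9,4), (6,4), (6,7), (9,7).
By the shoelace formula its area is 9.00.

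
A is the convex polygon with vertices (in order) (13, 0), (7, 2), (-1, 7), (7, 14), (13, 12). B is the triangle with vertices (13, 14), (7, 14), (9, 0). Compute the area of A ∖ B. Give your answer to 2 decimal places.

83.84

|A| = 120, |A∩B| = 36.1565.
|A ∖ B| = |A| − |A∩B| = 120 − 36.1565 = 83.84.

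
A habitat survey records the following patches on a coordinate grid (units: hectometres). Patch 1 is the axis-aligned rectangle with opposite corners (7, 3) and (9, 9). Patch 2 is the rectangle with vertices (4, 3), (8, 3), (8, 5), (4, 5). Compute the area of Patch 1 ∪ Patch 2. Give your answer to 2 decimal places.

By inclusion–exclusion:
Individual areas: |Patch 1| = 12, |Patch 2| = 8.
|Patch 1∩Patch 2|: x∈[7,8], y∈[3,5] → 1·2 = 2.
|Patch 1 ∪ Patch 2| = 20 − 2 = 18.00.

18.00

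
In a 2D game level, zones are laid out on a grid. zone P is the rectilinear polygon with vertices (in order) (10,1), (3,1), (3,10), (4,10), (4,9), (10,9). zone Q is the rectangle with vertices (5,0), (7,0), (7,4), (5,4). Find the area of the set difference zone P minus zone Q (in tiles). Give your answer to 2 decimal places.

|zone P| = 57, |zone P∩zone Q| = 6.
|zone P ∖ zone Q| = |zone P| − |zone P∩zone Q| = 57 − 6 = 51.00.

51.00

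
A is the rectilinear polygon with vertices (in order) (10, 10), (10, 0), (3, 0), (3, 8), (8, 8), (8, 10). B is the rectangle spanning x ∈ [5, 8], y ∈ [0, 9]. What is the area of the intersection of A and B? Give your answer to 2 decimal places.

24.00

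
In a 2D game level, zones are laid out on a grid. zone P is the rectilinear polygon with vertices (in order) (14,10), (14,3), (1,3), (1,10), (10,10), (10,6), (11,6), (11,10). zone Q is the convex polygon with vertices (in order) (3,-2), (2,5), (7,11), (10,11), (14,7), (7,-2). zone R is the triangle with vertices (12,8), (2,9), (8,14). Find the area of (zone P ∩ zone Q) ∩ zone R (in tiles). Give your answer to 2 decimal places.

|zone P ∩ zone Q| = 58.5754.
|(zone P ∩ zone Q) ∩ zone R| = 7.64.

7.64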